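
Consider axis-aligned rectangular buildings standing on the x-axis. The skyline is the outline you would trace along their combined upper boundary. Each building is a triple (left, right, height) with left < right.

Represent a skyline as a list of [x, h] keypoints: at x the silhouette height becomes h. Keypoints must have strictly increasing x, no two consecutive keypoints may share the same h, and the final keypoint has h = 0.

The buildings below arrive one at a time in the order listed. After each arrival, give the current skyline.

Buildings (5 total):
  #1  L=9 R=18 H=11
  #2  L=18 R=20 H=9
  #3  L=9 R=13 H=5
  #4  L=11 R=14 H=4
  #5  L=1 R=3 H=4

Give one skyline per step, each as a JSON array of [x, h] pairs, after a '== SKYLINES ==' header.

== SKYLINES ==
[[9,11],[18,0]]
[[9,11],[18,9],[20,0]]
[[9,11],[18,9],[20,0]]
[[9,11],[18,9],[20,0]]
[[1,4],[3,0],[9,11],[18,9],[20,0]]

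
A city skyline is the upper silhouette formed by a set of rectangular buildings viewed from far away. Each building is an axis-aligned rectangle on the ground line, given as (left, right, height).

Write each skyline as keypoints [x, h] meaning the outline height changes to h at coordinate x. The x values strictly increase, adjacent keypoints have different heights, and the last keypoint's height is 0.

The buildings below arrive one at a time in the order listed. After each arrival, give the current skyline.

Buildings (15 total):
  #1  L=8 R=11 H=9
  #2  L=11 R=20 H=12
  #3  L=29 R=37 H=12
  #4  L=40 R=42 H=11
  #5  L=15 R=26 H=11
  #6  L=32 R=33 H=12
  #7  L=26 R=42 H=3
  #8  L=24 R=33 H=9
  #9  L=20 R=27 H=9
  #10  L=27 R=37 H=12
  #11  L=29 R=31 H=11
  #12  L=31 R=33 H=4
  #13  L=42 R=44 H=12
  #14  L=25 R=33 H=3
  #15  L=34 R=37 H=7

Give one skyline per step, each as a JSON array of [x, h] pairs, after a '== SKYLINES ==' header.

== SKYLINES ==
[[8,9],[11,0]]
[[8,9],[11,12],[20,0]]
[[8,9],[11,12],[20,0],[29,12],[37,0]]
[[8,9],[11,12],[20,0],[29,12],[37,0],[40,11],[42,0]]
[[8,9],[11,12],[20,11],[26,0],[29,12],[37,0],[40,11],[42,0]]
[[8,9],[11,12],[20,11],[26,0],[29,12],[37,0],[40,11],[42,0]]
[[8,9],[11,12],[20,11],[26,3],[29,12],[37,3],[40,11],[42,0]]
[[8,9],[11,12],[20,11],[26,9],[29,12],[37,3],[40,11],[42,0]]
[[8,9],[11,12],[20,11],[26,9],[29,12],[37,3],[40,11],[42,0]]
[[8,9],[11,12],[20,11],[26,9],[27,12],[37,3],[40,11],[42,0]]
[[8,9],[11,12],[20,11],[26,9],[27,12],[37,3],[40,11],[42,0]]
[[8,9],[11,12],[20,11],[26,9],[27,12],[37,3],[40,11],[42,0]]
[[8,9],[11,12],[20,11],[26,9],[27,12],[37,3],[40,11],[42,12],[44,0]]
[[8,9],[11,12],[20,11],[26,9],[27,12],[37,3],[40,11],[42,12],[44,0]]
[[8,9],[11,12],[20,11],[26,9],[27,12],[37,3],[40,11],[42,12],[44,0]]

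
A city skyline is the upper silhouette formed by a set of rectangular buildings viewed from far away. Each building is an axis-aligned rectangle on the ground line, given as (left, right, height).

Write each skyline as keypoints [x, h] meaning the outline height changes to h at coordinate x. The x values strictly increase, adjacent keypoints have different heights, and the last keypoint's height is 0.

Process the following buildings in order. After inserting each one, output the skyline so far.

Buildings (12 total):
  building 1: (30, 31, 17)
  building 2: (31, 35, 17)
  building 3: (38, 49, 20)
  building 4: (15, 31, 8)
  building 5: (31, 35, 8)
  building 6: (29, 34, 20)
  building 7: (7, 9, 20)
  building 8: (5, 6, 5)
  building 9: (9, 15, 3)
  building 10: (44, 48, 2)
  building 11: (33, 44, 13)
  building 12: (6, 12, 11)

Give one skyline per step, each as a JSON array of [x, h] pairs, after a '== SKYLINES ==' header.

== SKYLINES ==
[[30,17],[31,0]]
[[30,17],[35,0]]
[[30,17],[35,0],[38,20],[49,0]]
[[15,8],[30,17],[35,0],[38,20],[49,0]]
[[15,8],[30,17],[35,0],[38,20],[49,0]]
[[15,8],[29,20],[34,17],[35,0],[38,20],[49,0]]
[[7,20],[9,0],[15,8],[29,20],[34,17],[35,0],[38,20],[49,0]]
[[5,5],[6,0],[7,20],[9,0],[15,8],[29,20],[34,17],[35,0],[38,20],[49,0]]
[[5,5],[6,0],[7,20],[9,3],[15,8],[29,20],[34,17],[35,0],[38,20],[49,0]]
[[5,5],[6,0],[7,20],[9,3],[15,8],[29,20],[34,17],[35,0],[38,20],[49,0]]
[[5,5],[6,0],[7,20],[9,3],[15,8],[29,20],[34,17],[35,13],[38,20],[49,0]]
[[5,5],[6,11],[7,20],[9,11],[12,3],[15,8],[29,20],[34,17],[35,13],[38,20],[49,0]]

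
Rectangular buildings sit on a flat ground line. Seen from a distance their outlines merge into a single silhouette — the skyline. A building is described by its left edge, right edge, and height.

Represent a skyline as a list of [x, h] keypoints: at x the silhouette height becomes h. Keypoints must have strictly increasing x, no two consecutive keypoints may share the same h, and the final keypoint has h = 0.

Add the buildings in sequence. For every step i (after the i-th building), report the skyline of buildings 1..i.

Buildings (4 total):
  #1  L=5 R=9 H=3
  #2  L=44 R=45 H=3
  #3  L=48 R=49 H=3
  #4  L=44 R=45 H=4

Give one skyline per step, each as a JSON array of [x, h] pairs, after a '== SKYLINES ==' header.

== SKYLINES ==
[[5,3],[9,0]]
[[5,3],[9,0],[44,3],[45,0]]
[[5,3],[9,0],[44,3],[45,0],[48,3],[49,0]]
[[5,3],[9,0],[44,4],[45,0],[48,3],[49,0]]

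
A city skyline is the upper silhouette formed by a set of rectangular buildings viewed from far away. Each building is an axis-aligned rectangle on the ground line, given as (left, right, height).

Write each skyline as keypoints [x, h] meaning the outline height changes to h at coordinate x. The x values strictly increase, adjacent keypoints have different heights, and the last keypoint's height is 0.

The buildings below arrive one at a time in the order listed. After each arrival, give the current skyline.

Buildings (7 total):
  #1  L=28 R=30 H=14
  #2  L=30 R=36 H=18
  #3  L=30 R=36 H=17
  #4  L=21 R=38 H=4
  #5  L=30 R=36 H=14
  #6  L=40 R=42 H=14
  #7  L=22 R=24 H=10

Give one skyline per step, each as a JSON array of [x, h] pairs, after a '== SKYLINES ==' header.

== SKYLINES ==
[[28,14],[30,0]]
[[28,14],[30,18],[36,0]]
[[28,14],[30,18],[36,0]]
[[21,4],[28,14],[30,18],[36,4],[38,0]]
[[21,4],[28,14],[30,18],[36,4],[38,0]]
[[21,4],[28,14],[30,18],[36,4],[38,0],[40,14],[42,0]]
[[21,4],[22,10],[24,4],[28,14],[30,18],[36,4],[38,0],[40,14],[42,0]]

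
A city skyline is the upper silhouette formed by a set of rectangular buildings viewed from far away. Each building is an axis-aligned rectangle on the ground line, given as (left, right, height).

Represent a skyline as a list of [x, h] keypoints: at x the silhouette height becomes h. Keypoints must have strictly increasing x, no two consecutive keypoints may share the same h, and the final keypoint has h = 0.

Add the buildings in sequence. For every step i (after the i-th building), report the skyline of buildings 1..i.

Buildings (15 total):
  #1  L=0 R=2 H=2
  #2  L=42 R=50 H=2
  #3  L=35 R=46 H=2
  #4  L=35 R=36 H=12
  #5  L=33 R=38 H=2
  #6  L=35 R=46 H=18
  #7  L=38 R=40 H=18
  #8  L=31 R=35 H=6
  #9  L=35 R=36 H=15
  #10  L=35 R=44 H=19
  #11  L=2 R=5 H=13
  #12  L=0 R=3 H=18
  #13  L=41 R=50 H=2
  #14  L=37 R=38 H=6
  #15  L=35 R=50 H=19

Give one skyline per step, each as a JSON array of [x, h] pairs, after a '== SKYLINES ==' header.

== SKYLINES ==
[[0,2],[2,0]]
[[0,2],[2,0],[42,2],[50,0]]
[[0,2],[2,0],[35,2],[50,0]]
[[0,2],[2,0],[35,12],[36,2],[50,0]]
[[0,2],[2,0],[33,2],[35,12],[36,2],[50,0]]
[[0,2],[2,0],[33,2],[35,18],[46,2],[50,0]]
[[0,2],[2,0],[33,2],[35,18],[46,2],[50,0]]
[[0,2],[2,0],[31,6],[35,18],[46,2],[50,0]]
[[0,2],[2,0],[31,6],[35,18],[46,2],[50,0]]
[[0,2],[2,0],[31,6],[35,19],[44,18],[46,2],[50,0]]
[[0,2],[2,13],[5,0],[31,6],[35,19],[44,18],[46,2],[50,0]]
[[0,18],[3,13],[5,0],[31,6],[35,19],[44,18],[46,2],[50,0]]
[[0,18],[3,13],[5,0],[31,6],[35,19],[44,18],[46,2],[50,0]]
[[0,18],[3,13],[5,0],[31,6],[35,19],[44,18],[46,2],[50,0]]
[[0,18],[3,13],[5,0],[31,6],[35,19],[50,0]]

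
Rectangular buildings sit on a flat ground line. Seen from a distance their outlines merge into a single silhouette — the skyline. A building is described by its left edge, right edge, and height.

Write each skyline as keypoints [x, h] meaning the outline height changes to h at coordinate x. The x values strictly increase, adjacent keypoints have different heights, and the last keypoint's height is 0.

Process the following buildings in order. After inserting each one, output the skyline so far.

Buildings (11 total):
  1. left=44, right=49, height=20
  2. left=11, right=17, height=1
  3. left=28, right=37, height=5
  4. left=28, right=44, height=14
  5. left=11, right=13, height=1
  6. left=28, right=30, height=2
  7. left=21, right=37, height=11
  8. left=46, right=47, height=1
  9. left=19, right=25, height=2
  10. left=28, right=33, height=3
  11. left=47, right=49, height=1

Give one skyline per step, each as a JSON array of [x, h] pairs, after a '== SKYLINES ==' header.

== SKYLINES ==
[[44,20],[49,0]]
[[11,1],[17,0],[44,20],[49,0]]
[[11,1],[17,0],[28,5],[37,0],[44,20],[49,0]]
[[11,1],[17,0],[28,14],[44,20],[49,0]]
[[11,1],[17,0],[28,14],[44,20],[49,0]]
[[11,1],[17,0],[28,14],[44,20],[49,0]]
[[11,1],[17,0],[21,11],[28,14],[44,20],[49,0]]
[[11,1],[17,0],[21,11],[28,14],[44,20],[49,0]]
[[11,1],[17,0],[19,2],[21,11],[28,14],[44,20],[49,0]]
[[11,1],[17,0],[19,2],[21,11],[28,14],[44,20],[49,0]]
[[11,1],[17,0],[19,2],[21,11],[28,14],[44,20],[49,0]]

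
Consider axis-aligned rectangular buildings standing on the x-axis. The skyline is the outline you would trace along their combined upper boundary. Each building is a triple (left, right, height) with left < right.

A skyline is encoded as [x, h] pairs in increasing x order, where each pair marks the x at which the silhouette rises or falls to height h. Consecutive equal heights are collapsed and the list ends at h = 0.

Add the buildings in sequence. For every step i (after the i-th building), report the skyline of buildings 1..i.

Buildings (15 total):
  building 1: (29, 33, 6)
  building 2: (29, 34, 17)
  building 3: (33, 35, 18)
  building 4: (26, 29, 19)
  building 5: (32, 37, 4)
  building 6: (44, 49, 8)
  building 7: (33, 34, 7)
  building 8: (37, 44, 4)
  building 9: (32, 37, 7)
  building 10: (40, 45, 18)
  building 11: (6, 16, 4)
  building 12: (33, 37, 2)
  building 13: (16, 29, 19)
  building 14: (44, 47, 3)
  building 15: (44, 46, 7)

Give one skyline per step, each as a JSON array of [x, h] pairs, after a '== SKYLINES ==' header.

== SKYLINES ==
[[29,6],[33,0]]
[[29,17],[34,0]]
[[29,17],[33,18],[35,0]]
[[26,19],[29,17],[33,18],[35,0]]
[[26,19],[29,17],[33,18],[35,4],[37,0]]
[[26,19],[29,17],[33,18],[35,4],[37,0],[44,8],[49,0]]
[[26,19],[29,17],[33,18],[35,4],[37,0],[44,8],[49,0]]
[[26,19],[29,17],[33,18],[35,4],[44,8],[49,0]]
[[26,19],[29,17],[33,18],[35,7],[37,4],[44,8],[49,0]]
[[26,19],[29,17],[33,18],[35,7],[37,4],[40,18],[45,8],[49,0]]
[[6,4],[16,0],[26,19],[29,17],[33,18],[35,7],[37,4],[40,18],[45,8],[49,0]]
[[6,4],[16,0],[26,19],[29,17],[33,18],[35,7],[37,4],[40,18],[45,8],[49,0]]
[[6,4],[16,19],[29,17],[33,18],[35,7],[37,4],[40,18],[45,8],[49,0]]
[[6,4],[16,19],[29,17],[33,18],[35,7],[37,4],[40,18],[45,8],[49,0]]
[[6,4],[16,19],[29,17],[33,18],[35,7],[37,4],[40,18],[45,8],[49,0]]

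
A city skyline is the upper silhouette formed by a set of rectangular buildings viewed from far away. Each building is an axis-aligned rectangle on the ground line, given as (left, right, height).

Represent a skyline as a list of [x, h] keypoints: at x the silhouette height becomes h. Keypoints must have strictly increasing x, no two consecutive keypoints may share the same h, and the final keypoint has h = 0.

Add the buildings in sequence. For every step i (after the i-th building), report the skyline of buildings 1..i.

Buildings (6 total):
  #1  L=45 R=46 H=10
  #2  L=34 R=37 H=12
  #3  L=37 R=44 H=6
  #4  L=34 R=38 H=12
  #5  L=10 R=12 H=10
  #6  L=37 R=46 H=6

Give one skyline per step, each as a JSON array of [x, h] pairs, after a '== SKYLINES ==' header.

== SKYLINES ==
[[45,10],[46,0]]
[[34,12],[37,0],[45,10],[46,0]]
[[34,12],[37,6],[44,0],[45,10],[46,0]]
[[34,12],[38,6],[44,0],[45,10],[46,0]]
[[10,10],[12,0],[34,12],[38,6],[44,0],[45,10],[46,0]]
[[10,10],[12,0],[34,12],[38,6],[45,10],[46,0]]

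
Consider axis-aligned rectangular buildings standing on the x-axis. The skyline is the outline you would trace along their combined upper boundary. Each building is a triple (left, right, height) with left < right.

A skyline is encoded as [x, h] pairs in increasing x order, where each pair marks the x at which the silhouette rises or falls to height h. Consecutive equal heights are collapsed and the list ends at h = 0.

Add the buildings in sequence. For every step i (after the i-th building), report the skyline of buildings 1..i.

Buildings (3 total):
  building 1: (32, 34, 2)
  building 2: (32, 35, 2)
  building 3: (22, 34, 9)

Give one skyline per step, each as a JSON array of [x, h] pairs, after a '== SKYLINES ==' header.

== SKYLINES ==
[[32,2],[34,0]]
[[32,2],[35,0]]
[[22,9],[34,2],[35,0]]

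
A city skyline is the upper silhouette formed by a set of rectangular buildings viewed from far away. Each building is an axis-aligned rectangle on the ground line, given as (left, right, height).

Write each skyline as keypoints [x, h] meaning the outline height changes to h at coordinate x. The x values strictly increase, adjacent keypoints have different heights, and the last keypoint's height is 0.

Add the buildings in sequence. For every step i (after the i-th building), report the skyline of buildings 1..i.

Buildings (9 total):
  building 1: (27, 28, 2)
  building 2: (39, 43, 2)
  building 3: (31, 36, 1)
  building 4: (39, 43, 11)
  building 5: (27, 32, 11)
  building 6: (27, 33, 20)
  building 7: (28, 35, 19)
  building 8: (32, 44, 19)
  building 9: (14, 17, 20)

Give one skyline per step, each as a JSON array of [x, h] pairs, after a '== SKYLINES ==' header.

== SKYLINES ==
[[27,2],[28,0]]
[[27,2],[28,0],[39,2],[43,0]]
[[27,2],[28,0],[31,1],[36,0],[39,2],[43,0]]
[[27,2],[28,0],[31,1],[36,0],[39,11],[43,0]]
[[27,11],[32,1],[36,0],[39,11],[43,0]]
[[27,20],[33,1],[36,0],[39,11],[43,0]]
[[27,20],[33,19],[35,1],[36,0],[39,11],[43,0]]
[[27,20],[33,19],[44,0]]
[[14,20],[17,0],[27,20],[33,19],[44,0]]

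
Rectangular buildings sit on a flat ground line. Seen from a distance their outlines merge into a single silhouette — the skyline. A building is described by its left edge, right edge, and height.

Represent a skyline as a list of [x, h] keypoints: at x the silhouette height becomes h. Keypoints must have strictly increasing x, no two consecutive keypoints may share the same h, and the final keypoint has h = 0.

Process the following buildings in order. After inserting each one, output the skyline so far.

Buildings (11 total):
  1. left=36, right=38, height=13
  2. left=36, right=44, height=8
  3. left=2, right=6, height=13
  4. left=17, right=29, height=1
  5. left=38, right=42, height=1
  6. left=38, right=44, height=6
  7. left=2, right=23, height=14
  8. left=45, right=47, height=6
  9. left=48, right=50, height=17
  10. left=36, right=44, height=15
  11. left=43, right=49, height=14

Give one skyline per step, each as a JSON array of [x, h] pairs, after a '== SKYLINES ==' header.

== SKYLINES ==
[[36,13],[38,0]]
[[36,13],[38,8],[44,0]]
[[2,13],[6,0],[36,13],[38,8],[44,0]]
[[2,13],[6,0],[17,1],[29,0],[36,13],[38,8],[44,0]]
[[2,13],[6,0],[17,1],[29,0],[36,13],[38,8],[44,0]]
[[2,13],[6,0],[17,1],[29,0],[36,13],[38,8],[44,0]]
[[2,14],[23,1],[29,0],[36,13],[38,8],[44,0]]
[[2,14],[23,1],[29,0],[36,13],[38,8],[44,0],[45,6],[47,0]]
[[2,14],[23,1],[29,0],[36,13],[38,8],[44,0],[45,6],[47,0],[48,17],[50,0]]
[[2,14],[23,1],[29,0],[36,15],[44,0],[45,6],[47,0],[48,17],[50,0]]
[[2,14],[23,1],[29,0],[36,15],[44,14],[48,17],[50,0]]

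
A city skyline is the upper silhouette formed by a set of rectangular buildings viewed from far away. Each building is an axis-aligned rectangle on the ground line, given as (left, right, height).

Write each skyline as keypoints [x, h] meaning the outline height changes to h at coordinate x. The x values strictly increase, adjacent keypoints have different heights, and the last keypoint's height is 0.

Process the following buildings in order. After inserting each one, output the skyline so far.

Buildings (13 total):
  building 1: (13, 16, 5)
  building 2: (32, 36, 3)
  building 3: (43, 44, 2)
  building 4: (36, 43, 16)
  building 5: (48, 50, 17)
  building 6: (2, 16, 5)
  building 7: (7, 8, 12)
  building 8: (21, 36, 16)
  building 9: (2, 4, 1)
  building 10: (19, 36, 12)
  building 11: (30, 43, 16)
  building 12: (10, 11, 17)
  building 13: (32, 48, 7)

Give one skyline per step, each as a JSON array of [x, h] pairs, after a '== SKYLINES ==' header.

== SKYLINES ==
[[13,5],[16,0]]
[[13,5],[16,0],[32,3],[36,0]]
[[13,5],[16,0],[32,3],[36,0],[43,2],[44,0]]
[[13,5],[16,0],[32,3],[36,16],[43,2],[44,0]]
[[13,5],[16,0],[32,3],[36,16],[43,2],[44,0],[48,17],[50,0]]
[[2,5],[16,0],[32,3],[36,16],[43,2],[44,0],[48,17],[50,0]]
[[2,5],[7,12],[8,5],[16,0],[32,3],[36,16],[43,2],[44,0],[48,17],[50,0]]
[[2,5],[7,12],[8,5],[16,0],[21,16],[43,2],[44,0],[48,17],[50,0]]
[[2,5],[7,12],[8,5],[16,0],[21,16],[43,2],[44,0],[48,17],[50,0]]
[[2,5],[7,12],[8,5],[16,0],[19,12],[21,16],[43,2],[44,0],[48,17],[50,0]]
[[2,5],[7,12],[8,5],[16,0],[19,12],[21,16],[43,2],[44,0],[48,17],[50,0]]
[[2,5],[7,12],[8,5],[10,17],[11,5],[16,0],[19,12],[21,16],[43,2],[44,0],[48,17],[50,0]]
[[2,5],[7,12],[8,5],[10,17],[11,5],[16,0],[19,12],[21,16],[43,7],[48,17],[50,0]]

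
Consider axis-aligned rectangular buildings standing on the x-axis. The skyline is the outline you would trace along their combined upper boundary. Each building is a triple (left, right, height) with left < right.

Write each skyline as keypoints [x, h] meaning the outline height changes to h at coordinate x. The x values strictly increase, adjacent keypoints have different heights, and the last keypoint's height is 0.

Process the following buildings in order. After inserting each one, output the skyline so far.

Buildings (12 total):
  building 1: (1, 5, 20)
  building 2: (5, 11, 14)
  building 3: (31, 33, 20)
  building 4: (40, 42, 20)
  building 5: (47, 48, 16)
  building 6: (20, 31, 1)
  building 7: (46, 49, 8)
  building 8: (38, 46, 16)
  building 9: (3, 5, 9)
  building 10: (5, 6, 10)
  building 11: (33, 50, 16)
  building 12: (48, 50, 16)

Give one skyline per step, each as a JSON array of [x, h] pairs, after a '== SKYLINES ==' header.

== SKYLINES ==
[[1,20],[5,0]]
[[1,20],[5,14],[11,0]]
[[1,20],[5,14],[11,0],[31,20],[33,0]]
[[1,20],[5,14],[11,0],[31,20],[33,0],[40,20],[42,0]]
[[1,20],[5,14],[11,0],[31,20],[33,0],[40,20],[42,0],[47,16],[48,0]]
[[1,20],[5,14],[11,0],[20,1],[31,20],[33,0],[40,20],[42,0],[47,16],[48,0]]
[[1,20],[5,14],[11,0],[20,1],[31,20],[33,0],[40,20],[42,0],[46,8],[47,16],[48,8],[49,0]]
[[1,20],[5,14],[11,0],[20,1],[31,20],[33,0],[38,16],[40,20],[42,16],[46,8],[47,16],[48,8],[49,0]]
[[1,20],[5,14],[11,0],[20,1],[31,20],[33,0],[38,16],[40,20],[42,16],[46,8],[47,16],[48,8],[49,0]]
[[1,20],[5,14],[11,0],[20,1],[31,20],[33,0],[38,16],[40,20],[42,16],[46,8],[47,16],[48,8],[49,0]]
[[1,20],[5,14],[11,0],[20,1],[31,20],[33,16],[40,20],[42,16],[50,0]]
[[1,20],[5,14],[11,0],[20,1],[31,20],[33,16],[40,20],[42,16],[50,0]]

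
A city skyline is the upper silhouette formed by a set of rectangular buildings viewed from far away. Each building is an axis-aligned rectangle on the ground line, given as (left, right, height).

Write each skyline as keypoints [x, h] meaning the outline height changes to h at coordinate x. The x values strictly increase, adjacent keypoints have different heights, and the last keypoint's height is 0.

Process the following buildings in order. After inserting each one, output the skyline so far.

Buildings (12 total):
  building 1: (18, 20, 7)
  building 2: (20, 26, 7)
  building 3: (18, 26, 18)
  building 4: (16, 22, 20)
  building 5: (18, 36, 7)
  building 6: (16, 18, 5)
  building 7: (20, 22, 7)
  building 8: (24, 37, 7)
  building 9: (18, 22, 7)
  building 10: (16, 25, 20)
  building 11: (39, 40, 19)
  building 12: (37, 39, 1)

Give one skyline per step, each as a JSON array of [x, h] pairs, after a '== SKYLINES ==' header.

== SKYLINES ==
[[18,7],[20,0]]
[[18,7],[26,0]]
[[18,18],[26,0]]
[[16,20],[22,18],[26,0]]
[[16,20],[22,18],[26,7],[36,0]]
[[16,20],[22,18],[26,7],[36,0]]
[[16,20],[22,18],[26,7],[36,0]]
[[16,20],[22,18],[26,7],[37,0]]
[[16,20],[22,18],[26,7],[37,0]]
[[16,20],[25,18],[26,7],[37,0]]
[[16,20],[25,18],[26,7],[37,0],[39,19],[40,0]]
[[16,20],[25,18],[26,7],[37,1],[39,19],[40,0]]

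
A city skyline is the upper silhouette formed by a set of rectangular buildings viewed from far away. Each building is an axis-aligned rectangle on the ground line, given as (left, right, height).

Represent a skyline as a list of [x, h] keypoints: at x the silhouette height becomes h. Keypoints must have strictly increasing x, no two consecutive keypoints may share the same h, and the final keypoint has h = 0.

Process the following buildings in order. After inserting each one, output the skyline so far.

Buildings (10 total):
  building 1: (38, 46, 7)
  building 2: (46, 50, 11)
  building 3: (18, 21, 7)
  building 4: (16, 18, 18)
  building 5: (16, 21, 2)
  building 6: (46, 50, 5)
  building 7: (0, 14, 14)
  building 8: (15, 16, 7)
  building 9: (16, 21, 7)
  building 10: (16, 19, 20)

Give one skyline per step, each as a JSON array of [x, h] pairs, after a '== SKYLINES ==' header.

== SKYLINES ==
[[38,7],[46,0]]
[[38,7],[46,11],[50,0]]
[[18,7],[21,0],[38,7],[46,11],[50,0]]
[[16,18],[18,7],[21,0],[38,7],[46,11],[50,0]]
[[16,18],[18,7],[21,0],[38,7],[46,11],[50,0]]
[[16,18],[18,7],[21,0],[38,7],[46,11],[50,0]]
[[0,14],[14,0],[16,18],[18,7],[21,0],[38,7],[46,11],[50,0]]
[[0,14],[14,0],[15,7],[16,18],[18,7],[21,0],[38,7],[46,11],[50,0]]
[[0,14],[14,0],[15,7],[16,18],[18,7],[21,0],[38,7],[46,11],[50,0]]
[[0,14],[14,0],[15,7],[16,20],[19,7],[21,0],[38,7],[46,11],[50,0]]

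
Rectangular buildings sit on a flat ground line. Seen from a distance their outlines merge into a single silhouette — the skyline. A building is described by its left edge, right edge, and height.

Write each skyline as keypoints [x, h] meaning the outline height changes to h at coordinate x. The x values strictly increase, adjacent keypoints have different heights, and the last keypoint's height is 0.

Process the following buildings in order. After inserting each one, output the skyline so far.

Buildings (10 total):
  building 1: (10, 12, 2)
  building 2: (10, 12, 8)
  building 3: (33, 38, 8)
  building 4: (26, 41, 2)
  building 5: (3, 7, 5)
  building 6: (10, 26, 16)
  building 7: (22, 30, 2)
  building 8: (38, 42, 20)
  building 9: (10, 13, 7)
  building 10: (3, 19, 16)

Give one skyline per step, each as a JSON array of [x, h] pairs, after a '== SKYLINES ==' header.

== SKYLINES ==
[[10,2],[12,0]]
[[10,8],[12,0]]
[[10,8],[12,0],[33,8],[38,0]]
[[10,8],[12,0],[26,2],[33,8],[38,2],[41,0]]
[[3,5],[7,0],[10,8],[12,0],[26,2],[33,8],[38,2],[41,0]]
[[3,5],[7,0],[10,16],[26,2],[33,8],[38,2],[41,0]]
[[3,5],[7,0],[10,16],[26,2],[33,8],[38,2],[41,0]]
[[3,5],[7,0],[10,16],[26,2],[33,8],[38,20],[42,0]]
[[3,5],[7,0],[10,16],[26,2],[33,8],[38,20],[42,0]]
[[3,16],[26,2],[33,8],[38,20],[42,0]]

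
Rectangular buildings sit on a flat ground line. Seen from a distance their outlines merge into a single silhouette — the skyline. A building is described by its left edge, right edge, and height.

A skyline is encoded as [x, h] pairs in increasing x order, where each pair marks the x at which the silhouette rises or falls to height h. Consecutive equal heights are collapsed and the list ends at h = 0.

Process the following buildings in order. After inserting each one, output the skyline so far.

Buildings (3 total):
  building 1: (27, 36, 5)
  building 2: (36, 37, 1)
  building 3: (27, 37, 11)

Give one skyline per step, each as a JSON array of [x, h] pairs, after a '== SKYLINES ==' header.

== SKYLINES ==
[[27,5],[36,0]]
[[27,5],[36,1],[37,0]]
[[27,11],[37,0]]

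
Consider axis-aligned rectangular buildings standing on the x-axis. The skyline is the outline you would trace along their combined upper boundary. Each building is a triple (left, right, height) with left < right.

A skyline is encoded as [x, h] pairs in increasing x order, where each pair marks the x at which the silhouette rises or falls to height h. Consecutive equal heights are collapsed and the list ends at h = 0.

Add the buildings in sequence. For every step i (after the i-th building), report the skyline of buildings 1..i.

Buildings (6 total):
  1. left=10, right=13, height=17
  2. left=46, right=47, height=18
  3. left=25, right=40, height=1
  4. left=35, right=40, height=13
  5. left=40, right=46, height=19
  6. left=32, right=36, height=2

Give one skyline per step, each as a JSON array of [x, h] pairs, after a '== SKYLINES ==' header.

== SKYLINES ==
[[10,17],[13,0]]
[[10,17],[13,0],[46,18],[47,0]]
[[10,17],[13,0],[25,1],[40,0],[46,18],[47,0]]
[[10,17],[13,0],[25,1],[35,13],[40,0],[46,18],[47,0]]
[[10,17],[13,0],[25,1],[35,13],[40,19],[46,18],[47,0]]
[[10,17],[13,0],[25,1],[32,2],[35,13],[40,19],[46,18],[47,0]]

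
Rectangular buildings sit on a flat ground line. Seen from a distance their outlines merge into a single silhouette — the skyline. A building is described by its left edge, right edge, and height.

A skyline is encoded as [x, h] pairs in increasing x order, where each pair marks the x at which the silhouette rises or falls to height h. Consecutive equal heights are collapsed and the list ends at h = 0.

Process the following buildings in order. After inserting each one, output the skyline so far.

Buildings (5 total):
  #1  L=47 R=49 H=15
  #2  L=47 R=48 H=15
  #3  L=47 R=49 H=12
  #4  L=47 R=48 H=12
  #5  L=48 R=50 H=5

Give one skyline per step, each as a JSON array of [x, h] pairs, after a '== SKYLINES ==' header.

== SKYLINES ==
[[47,15],[49,0]]
[[47,15],[49,0]]
[[47,15],[49,0]]
[[47,15],[49,0]]
[[47,15],[49,5],[50,0]]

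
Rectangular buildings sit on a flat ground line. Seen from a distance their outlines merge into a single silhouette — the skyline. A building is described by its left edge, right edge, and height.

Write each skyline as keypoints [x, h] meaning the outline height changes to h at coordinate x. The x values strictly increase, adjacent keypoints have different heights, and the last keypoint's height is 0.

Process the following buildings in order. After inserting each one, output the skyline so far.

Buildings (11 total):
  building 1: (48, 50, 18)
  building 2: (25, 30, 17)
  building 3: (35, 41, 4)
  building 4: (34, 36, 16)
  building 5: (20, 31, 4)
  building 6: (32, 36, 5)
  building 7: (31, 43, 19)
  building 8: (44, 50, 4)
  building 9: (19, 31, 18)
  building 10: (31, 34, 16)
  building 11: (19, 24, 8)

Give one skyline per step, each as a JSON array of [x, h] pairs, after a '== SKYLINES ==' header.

== SKYLINES ==
[[48,18],[50,0]]
[[25,17],[30,0],[48,18],[50,0]]
[[25,17],[30,0],[35,4],[41,0],[48,18],[50,0]]
[[25,17],[30,0],[34,16],[36,4],[41,0],[48,18],[50,0]]
[[20,4],[25,17],[30,4],[31,0],[34,16],[36,4],[41,0],[48,18],[50,0]]
[[20,4],[25,17],[30,4],[31,0],[32,5],[34,16],[36,4],[41,0],[48,18],[50,0]]
[[20,4],[25,17],[30,4],[31,19],[43,0],[48,18],[50,0]]
[[20,4],[25,17],[30,4],[31,19],[43,0],[44,4],[48,18],[50,0]]
[[19,18],[31,19],[43,0],[44,4],[48,18],[50,0]]
[[19,18],[31,19],[43,0],[44,4],[48,18],[50,0]]
[[19,18],[31,19],[43,0],[44,4],[48,18],[50,0]]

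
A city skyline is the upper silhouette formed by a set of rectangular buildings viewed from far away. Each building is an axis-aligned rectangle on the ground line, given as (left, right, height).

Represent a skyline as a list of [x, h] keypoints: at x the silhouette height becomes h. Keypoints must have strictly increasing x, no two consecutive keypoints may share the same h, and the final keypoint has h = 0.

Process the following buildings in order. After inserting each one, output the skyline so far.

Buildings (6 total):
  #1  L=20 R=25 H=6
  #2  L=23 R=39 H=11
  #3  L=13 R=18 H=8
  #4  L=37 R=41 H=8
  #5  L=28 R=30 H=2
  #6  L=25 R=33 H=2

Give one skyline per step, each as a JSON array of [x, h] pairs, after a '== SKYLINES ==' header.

== SKYLINES ==
[[20,6],[25,0]]
[[20,6],[23,11],[39,0]]
[[13,8],[18,0],[20,6],[23,11],[39,0]]
[[13,8],[18,0],[20,6],[23,11],[39,8],[41,0]]
[[13,8],[18,0],[20,6],[23,11],[39,8],[41,0]]
[[13,8],[18,0],[20,6],[23,11],[39,8],[41,0]]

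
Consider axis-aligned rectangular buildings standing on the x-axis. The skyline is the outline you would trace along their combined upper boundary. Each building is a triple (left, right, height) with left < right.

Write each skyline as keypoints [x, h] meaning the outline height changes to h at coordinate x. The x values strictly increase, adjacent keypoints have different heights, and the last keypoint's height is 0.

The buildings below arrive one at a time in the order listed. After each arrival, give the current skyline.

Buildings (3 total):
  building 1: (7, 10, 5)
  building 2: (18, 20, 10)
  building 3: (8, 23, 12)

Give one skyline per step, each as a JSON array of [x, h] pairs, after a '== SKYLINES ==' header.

== SKYLINES ==
[[7,5],[10,0]]
[[7,5],[10,0],[18,10],[20,0]]
[[7,5],[8,12],[23,0]]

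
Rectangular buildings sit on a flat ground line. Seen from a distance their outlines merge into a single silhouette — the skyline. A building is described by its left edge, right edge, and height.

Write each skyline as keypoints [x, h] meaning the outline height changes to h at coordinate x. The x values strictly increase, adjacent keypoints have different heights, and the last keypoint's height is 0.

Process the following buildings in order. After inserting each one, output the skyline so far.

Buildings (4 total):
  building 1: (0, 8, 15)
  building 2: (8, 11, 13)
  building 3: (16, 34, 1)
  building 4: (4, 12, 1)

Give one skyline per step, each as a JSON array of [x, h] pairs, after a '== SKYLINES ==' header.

== SKYLINES ==
[[0,15],[8,0]]
[[0,15],[8,13],[11,0]]
[[0,15],[8,13],[11,0],[16,1],[34,0]]
[[0,15],[8,13],[11,1],[12,0],[16,1],[34,0]]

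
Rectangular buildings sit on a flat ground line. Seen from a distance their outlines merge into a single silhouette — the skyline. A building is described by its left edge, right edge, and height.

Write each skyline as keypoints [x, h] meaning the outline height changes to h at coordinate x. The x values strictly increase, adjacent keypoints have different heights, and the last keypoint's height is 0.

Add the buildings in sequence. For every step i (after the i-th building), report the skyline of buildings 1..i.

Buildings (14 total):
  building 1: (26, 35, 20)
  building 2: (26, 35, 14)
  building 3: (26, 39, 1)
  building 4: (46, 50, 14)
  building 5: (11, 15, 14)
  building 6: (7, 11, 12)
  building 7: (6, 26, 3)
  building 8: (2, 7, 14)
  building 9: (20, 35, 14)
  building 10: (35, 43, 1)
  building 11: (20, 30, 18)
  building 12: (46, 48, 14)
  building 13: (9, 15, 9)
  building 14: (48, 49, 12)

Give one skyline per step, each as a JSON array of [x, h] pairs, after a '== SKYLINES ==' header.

== SKYLINES ==
[[26,20],[35,0]]
[[26,20],[35,0]]
[[26,20],[35,1],[39,0]]
[[26,20],[35,1],[39,0],[46,14],[50,0]]
[[11,14],[15,0],[26,20],[35,1],[39,0],[46,14],[50,0]]
[[7,12],[11,14],[15,0],[26,20],[35,1],[39,0],[46,14],[50,0]]
[[6,3],[7,12],[11,14],[15,3],[26,20],[35,1],[39,0],[46,14],[50,0]]
[[2,14],[7,12],[11,14],[15,3],[26,20],[35,1],[39,0],[46,14],[50,0]]
[[2,14],[7,12],[11,14],[15,3],[20,14],[26,20],[35,1],[39,0],[46,14],[50,0]]
[[2,14],[7,12],[11,14],[15,3],[20,14],[26,20],[35,1],[43,0],[46,14],[50,0]]
[[2,14],[7,12],[11,14],[15,3],[20,18],[26,20],[35,1],[43,0],[46,14],[50,0]]
[[2,14],[7,12],[11,14],[15,3],[20,18],[26,20],[35,1],[43,0],[46,14],[50,0]]
[[2,14],[7,12],[11,14],[15,3],[20,18],[26,20],[35,1],[43,0],[46,14],[50,0]]
[[2,14],[7,12],[11,14],[15,3],[20,18],[26,20],[35,1],[43,0],[46,14],[50,0]]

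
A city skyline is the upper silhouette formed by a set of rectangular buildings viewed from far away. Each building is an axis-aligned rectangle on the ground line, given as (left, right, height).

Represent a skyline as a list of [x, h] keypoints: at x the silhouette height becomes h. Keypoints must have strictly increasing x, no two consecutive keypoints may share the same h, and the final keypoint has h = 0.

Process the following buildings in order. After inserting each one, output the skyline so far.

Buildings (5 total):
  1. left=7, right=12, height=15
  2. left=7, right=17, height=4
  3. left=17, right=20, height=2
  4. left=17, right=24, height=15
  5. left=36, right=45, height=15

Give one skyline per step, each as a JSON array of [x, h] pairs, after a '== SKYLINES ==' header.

== SKYLINES ==
[[7,15],[12,0]]
[[7,15],[12,4],[17,0]]
[[7,15],[12,4],[17,2],[20,0]]
[[7,15],[12,4],[17,15],[24,0]]
[[7,15],[12,4],[17,15],[24,0],[36,15],[45,0]]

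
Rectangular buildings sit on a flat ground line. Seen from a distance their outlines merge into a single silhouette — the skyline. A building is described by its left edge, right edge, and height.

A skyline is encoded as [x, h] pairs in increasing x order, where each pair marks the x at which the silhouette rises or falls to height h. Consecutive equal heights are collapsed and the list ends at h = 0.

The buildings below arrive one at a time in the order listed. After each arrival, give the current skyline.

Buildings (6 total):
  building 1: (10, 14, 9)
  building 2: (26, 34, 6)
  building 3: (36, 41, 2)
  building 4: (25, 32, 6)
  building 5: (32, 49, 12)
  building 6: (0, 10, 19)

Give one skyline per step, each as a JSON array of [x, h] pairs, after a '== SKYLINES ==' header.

== SKYLINES ==
[[10,9],[14,0]]
[[10,9],[14,0],[26,6],[34,0]]
[[10,9],[14,0],[26,6],[34,0],[36,2],[41,0]]
[[10,9],[14,0],[25,6],[34,0],[36,2],[41,0]]
[[10,9],[14,0],[25,6],[32,12],[49,0]]
[[0,19],[10,9],[14,0],[25,6],[32,12],[49,0]]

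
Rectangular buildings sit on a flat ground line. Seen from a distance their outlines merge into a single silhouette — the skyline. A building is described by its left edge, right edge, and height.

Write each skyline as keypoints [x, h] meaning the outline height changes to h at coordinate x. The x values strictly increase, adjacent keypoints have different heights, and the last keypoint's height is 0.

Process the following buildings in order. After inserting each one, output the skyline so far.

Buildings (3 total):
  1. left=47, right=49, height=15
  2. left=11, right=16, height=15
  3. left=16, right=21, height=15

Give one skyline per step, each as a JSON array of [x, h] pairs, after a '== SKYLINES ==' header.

== SKYLINES ==
[[47,15],[49,0]]
[[11,15],[16,0],[47,15],[49,0]]
[[11,15],[21,0],[47,15],[49,0]]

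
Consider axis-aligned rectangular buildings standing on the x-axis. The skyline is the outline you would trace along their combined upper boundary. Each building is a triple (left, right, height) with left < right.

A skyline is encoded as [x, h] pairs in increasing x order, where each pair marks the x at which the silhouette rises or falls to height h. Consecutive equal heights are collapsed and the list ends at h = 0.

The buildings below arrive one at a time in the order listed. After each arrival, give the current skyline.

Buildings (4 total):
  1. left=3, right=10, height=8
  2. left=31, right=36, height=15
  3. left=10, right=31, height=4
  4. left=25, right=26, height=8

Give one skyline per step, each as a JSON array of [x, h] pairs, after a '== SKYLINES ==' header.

== SKYLINES ==
[[3,8],[10,0]]
[[3,8],[10,0],[31,15],[36,0]]
[[3,8],[10,4],[31,15],[36,0]]
[[3,8],[10,4],[25,8],[26,4],[31,15],[36,0]]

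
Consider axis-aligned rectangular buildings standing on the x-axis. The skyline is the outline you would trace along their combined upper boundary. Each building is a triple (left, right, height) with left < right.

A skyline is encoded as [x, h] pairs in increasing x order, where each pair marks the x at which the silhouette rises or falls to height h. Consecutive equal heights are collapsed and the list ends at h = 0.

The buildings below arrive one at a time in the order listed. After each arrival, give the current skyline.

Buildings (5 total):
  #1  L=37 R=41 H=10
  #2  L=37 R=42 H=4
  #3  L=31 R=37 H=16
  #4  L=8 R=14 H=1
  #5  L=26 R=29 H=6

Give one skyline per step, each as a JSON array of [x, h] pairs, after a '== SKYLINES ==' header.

== SKYLINES ==
[[37,10],[41,0]]
[[37,10],[41,4],[42,0]]
[[31,16],[37,10],[41,4],[42,0]]
[[8,1],[14,0],[31,16],[37,10],[41,4],[42,0]]
[[8,1],[14,0],[26,6],[29,0],[31,16],[37,10],[41,4],[42,0]]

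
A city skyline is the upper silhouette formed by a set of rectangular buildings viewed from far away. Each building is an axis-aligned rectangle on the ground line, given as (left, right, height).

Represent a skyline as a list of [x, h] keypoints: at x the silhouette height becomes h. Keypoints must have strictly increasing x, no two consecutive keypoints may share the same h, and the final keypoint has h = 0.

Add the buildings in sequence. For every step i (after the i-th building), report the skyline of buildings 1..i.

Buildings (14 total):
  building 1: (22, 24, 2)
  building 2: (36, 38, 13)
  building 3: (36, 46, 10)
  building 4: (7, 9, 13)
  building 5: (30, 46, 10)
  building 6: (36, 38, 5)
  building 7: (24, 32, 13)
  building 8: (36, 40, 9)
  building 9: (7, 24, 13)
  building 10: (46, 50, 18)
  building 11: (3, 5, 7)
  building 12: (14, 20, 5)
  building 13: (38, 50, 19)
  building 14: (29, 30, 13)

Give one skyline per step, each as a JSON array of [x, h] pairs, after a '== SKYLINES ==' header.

== SKYLINES ==
[[22,2],[24,0]]
[[22,2],[24,0],[36,13],[38,0]]
[[22,2],[24,0],[36,13],[38,10],[46,0]]
[[7,13],[9,0],[22,2],[24,0],[36,13],[38,10],[46,0]]
[[7,13],[9,0],[22,2],[24,0],[30,10],[36,13],[38,10],[46,0]]
[[7,13],[9,0],[22,2],[24,0],[30,10],[36,13],[38,10],[46,0]]
[[7,13],[9,0],[22,2],[24,13],[32,10],[36,13],[38,10],[46,0]]
[[7,13],[9,0],[22,2],[24,13],[32,10],[36,13],[38,10],[46,0]]
[[7,13],[32,10],[36,13],[38,10],[46,0]]
[[7,13],[32,10],[36,13],[38,10],[46,18],[50,0]]
[[3,7],[5,0],[7,13],[32,10],[36,13],[38,10],[46,18],[50,0]]
[[3,7],[5,0],[7,13],[32,10],[36,13],[38,10],[46,18],[50,0]]
[[3,7],[5,0],[7,13],[32,10],[36,13],[38,19],[50,0]]
[[3,7],[5,0],[7,13],[32,10],[36,13],[38,19],[50,0]]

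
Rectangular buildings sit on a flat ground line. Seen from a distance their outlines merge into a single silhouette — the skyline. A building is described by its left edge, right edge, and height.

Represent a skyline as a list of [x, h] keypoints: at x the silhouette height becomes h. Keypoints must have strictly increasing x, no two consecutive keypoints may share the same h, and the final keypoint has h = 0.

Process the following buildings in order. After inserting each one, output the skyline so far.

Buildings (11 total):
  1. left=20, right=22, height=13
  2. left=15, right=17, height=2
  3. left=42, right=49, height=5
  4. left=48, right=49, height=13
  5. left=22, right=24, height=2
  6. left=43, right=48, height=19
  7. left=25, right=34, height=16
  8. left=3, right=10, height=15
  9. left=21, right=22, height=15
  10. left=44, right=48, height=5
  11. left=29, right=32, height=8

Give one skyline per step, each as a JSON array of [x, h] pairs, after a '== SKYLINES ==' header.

== SKYLINES ==
[[20,13],[22,0]]
[[15,2],[17,0],[20,13],[22,0]]
[[15,2],[17,0],[20,13],[22,0],[42,5],[49,0]]
[[15,2],[17,0],[20,13],[22,0],[42,5],[48,13],[49,0]]
[[15,2],[17,0],[20,13],[22,2],[24,0],[42,5],[48,13],[49,0]]
[[15,2],[17,0],[20,13],[22,2],[24,0],[42,5],[43,19],[48,13],[49,0]]
[[15,2],[17,0],[20,13],[22,2],[24,0],[25,16],[34,0],[42,5],[43,19],[48,13],[49,0]]
[[3,15],[10,0],[15,2],[17,0],[20,13],[22,2],[24,0],[25,16],[34,0],[42,5],[43,19],[48,13],[49,0]]
[[3,15],[10,0],[15,2],[17,0],[20,13],[21,15],[22,2],[24,0],[25,16],[34,0],[42,5],[43,19],[48,13],[49,0]]
[[3,15],[10,0],[15,2],[17,0],[20,13],[21,15],[22,2],[24,0],[25,16],[34,0],[42,5],[43,19],[48,13],[49,0]]
[[3,15],[10,0],[15,2],[17,0],[20,13],[21,15],[22,2],[24,0],[25,16],[34,0],[42,5],[43,19],[48,13],[49,0]]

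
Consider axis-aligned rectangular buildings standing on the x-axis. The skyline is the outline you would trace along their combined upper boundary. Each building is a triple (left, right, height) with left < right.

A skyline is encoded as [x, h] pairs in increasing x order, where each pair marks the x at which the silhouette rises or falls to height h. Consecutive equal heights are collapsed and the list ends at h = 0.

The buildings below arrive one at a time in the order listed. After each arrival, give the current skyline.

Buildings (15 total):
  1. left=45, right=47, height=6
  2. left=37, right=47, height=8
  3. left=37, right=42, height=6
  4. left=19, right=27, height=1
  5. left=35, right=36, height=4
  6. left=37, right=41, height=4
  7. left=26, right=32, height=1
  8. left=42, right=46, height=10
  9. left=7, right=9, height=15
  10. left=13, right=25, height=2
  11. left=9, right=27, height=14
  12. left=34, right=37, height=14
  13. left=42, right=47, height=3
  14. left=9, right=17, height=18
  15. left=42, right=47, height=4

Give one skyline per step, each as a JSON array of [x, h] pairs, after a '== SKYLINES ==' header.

== SKYLINES ==
[[45,6],[47,0]]
[[37,8],[47,0]]
[[37,8],[47,0]]
[[19,1],[27,0],[37,8],[47,0]]
[[19,1],[27,0],[35,4],[36,0],[37,8],[47,0]]
[[19,1],[27,0],[35,4],[36,0],[37,8],[47,0]]
[[19,1],[32,0],[35,4],[36,0],[37,8],[47,0]]
[[19,1],[32,0],[35,4],[36,0],[37,8],[42,10],[46,8],[47,0]]
[[7,15],[9,0],[19,1],[32,0],[35,4],[36,0],[37,8],[42,10],[46,8],[47,0]]
[[7,15],[9,0],[13,2],[25,1],[32,0],[35,4],[36,0],[37,8],[42,10],[46,8],[47,0]]
[[7,15],[9,14],[27,1],[32,0],[35,4],[36,0],[37,8],[42,10],[46,8],[47,0]]
[[7,15],[9,14],[27,1],[32,0],[34,14],[37,8],[42,10],[46,8],[47,0]]
[[7,15],[9,14],[27,1],[32,0],[34,14],[37,8],[42,10],[46,8],[47,0]]
[[7,15],[9,18],[17,14],[27,1],[32,0],[34,14],[37,8],[42,10],[46,8],[47,0]]
[[7,15],[9,18],[17,14],[27,1],[32,0],[34,14],[37,8],[42,10],[46,8],[47,0]]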